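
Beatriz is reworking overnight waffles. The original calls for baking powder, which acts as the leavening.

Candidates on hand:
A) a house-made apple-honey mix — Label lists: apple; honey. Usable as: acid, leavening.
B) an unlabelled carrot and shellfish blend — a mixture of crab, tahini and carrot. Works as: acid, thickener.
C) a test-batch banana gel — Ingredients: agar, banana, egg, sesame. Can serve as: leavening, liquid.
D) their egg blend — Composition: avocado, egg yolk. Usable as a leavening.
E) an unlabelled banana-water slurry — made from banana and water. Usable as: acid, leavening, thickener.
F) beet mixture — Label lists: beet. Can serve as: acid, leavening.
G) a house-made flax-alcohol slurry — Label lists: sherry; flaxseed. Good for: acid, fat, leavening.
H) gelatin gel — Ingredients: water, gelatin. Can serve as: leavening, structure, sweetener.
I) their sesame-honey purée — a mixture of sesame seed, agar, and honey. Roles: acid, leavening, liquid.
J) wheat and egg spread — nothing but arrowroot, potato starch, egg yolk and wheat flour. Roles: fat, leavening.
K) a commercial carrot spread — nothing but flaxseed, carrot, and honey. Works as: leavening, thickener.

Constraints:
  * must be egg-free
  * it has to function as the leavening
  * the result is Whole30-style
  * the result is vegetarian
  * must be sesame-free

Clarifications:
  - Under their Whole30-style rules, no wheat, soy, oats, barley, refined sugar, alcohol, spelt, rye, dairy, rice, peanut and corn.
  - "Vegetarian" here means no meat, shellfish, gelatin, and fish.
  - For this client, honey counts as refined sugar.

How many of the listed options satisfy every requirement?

A: has honey, so not Whole30-style — no
B: not usable as a leavening; has crab, so not vegetarian (and 1 more) — out
C: has sesame, so not sesame-free; has egg, so not egg-free — out
D: has egg yolk, so not egg-free — no
E: every rule checks out — OK
F: all constraints satisfied — OK
G: has sherry, so not Whole30-style — reject
H: has gelatin, so not vegetarian — out
I: has honey, so not Whole30-style; has sesame seed, so not sesame-free — no
J: has wheat flour, so not Whole30-style; has egg yolk, so not egg-free — no
K: has honey, so not Whole30-style — no

2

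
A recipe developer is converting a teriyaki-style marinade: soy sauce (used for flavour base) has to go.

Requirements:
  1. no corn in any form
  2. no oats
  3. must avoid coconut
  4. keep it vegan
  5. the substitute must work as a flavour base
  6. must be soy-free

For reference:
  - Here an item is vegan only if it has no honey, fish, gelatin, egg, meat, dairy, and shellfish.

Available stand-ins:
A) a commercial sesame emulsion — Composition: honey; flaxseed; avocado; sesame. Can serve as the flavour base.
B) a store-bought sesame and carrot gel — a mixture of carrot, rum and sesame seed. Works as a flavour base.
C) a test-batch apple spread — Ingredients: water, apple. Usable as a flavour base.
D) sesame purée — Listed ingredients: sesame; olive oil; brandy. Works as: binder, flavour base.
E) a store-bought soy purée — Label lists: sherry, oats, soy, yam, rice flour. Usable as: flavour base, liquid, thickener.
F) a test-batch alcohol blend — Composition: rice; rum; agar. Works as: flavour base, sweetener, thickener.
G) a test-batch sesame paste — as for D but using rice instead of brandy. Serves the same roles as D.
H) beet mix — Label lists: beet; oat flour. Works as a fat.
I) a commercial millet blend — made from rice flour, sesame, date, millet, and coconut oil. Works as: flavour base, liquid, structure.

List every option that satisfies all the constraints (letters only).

A: has honey, so not vegan — out
B: only rum, sesame seed, and carrot; none excluded — valid
C: works as a flavour base, vegan, no coconut — OK
D: only brandy, sesame and olive oil; none excluded — keep
E: has soy, so not soy-free; has oats, so not oat-free — out
F: every rule checks out — valid
G: only rice, sesame, and olive oil; none excluded — keep
H: not usable as a flavour base; has oat flour, so not oat-free — reject
I: has coconut oil, so not coconut-free — no

B, C, D, F, G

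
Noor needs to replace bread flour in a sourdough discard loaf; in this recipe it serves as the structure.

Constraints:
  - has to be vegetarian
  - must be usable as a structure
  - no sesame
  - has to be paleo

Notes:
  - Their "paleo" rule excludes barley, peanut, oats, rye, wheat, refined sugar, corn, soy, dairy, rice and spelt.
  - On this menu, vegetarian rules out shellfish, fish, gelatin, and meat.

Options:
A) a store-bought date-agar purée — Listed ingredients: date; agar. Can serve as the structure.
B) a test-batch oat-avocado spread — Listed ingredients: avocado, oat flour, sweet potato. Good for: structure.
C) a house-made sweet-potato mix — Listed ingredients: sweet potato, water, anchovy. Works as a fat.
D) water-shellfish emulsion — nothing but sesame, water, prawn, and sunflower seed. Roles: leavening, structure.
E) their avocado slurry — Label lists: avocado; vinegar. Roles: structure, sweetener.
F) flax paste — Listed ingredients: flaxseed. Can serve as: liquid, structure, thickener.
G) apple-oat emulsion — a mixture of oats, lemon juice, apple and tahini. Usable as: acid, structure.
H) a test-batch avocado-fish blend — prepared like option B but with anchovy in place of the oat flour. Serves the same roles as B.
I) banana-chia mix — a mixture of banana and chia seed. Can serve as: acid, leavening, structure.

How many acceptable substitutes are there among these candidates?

A: nothing on the exclusion list — valid
B: has oat flour, so not paleo — no
C: not usable as a structure; has anchovy, so not vegetarian — reject
D: has prawn, so not vegetarian; has sesame, so not sesame-free — no
E: only vinegar and avocado; none excluded — OK
F: paleo, vegetarian — OK
G: has oats, so not paleo; has tahini, so not sesame-free — no
H: has anchovy, so not vegetarian — reject
I: every rule checks out — OK

4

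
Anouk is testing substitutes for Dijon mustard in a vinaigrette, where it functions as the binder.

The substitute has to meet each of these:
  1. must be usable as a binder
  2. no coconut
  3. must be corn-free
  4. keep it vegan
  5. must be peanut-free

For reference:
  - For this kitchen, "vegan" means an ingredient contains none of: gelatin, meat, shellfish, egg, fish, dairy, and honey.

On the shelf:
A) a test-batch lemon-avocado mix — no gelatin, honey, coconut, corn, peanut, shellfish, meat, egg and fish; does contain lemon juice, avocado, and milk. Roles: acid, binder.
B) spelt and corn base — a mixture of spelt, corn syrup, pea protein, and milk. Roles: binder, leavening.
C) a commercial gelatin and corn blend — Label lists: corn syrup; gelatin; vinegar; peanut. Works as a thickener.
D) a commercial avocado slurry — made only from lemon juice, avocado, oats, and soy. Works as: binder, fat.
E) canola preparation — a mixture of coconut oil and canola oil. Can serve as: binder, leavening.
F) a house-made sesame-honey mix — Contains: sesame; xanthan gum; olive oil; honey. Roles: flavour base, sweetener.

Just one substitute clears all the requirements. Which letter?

A: has milk, so not vegan — out
B: has milk, so not vegan; has corn syrup, so not corn-free — no
C: not usable as a binder; has gelatin, so not vegan (and 2 more) — reject
D: all constraints satisfied — OK
E: has coconut oil, so not coconut-free — reject
F: not usable as a binder; has honey, so not vegan — reject

D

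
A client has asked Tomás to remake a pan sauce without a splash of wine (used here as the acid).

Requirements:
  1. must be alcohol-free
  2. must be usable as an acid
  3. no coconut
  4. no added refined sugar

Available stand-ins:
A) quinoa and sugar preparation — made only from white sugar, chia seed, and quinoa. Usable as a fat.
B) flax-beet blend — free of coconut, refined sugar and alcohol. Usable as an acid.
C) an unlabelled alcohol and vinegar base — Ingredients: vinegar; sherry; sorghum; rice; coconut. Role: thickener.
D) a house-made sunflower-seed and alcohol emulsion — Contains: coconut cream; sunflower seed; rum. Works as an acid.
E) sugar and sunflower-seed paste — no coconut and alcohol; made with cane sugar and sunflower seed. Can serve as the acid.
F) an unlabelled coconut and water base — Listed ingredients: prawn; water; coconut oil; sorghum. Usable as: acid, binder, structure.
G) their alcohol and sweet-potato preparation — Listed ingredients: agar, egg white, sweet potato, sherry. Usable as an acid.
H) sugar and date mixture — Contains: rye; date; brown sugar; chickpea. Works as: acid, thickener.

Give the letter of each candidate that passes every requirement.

B

A: not usable as an acid; has white sugar, so not no-added-sugar — out
B: no alcohol, no coconut — keep
C: not usable as an acid; has coconut, so not coconut-free (and 1 more) — reject
D: has coconut cream, so not coconut-free; has rum, so not alcohol-free — reject
E: has cane sugar, so not no-added-sugar — reject
F: has coconut oil, so not coconut-free — out
G: has sherry, so not alcohol-free — out
H: has brown sugar, so not no-added-sugar — out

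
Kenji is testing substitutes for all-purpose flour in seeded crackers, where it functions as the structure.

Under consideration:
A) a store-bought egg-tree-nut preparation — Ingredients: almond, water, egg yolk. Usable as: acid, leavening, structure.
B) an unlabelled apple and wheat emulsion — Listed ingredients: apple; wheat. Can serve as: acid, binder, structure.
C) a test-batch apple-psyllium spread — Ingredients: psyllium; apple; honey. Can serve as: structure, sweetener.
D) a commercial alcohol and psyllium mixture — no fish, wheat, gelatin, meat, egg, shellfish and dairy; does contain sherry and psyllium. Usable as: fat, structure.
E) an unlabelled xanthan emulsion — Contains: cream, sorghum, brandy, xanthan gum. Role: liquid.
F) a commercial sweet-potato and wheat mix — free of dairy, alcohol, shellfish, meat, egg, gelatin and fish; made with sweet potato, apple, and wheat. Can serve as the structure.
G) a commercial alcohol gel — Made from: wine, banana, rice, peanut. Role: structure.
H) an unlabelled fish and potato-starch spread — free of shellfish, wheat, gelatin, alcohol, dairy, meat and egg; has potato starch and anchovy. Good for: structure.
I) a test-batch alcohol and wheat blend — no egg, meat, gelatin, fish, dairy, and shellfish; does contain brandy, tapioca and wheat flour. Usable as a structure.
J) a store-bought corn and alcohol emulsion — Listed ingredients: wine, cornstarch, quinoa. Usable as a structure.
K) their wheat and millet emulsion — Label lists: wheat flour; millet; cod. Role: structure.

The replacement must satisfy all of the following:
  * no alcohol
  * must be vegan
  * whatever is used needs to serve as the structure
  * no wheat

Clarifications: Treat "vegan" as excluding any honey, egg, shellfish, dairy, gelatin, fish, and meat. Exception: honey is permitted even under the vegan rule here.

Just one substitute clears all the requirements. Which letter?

C

A: has egg yolk, so not vegan — reject
B: has wheat, so not wheat-free — out
C: honey is permitted under the vegan carve-out; nothing else excluded — valid
D: has sherry, so not alcohol-free — reject
E: not usable as a structure; has cream, so not vegan (and 1 more) — no
F: has wheat, so not wheat-free — no
G: has wine, so not alcohol-free — no
H: has anchovy, so not vegan — no
I: has wheat flour, so not wheat-free; has brandy, so not alcohol-free — out
J: has wine, so not alcohol-free — reject
K: has cod, so not vegan; has wheat flour, so not wheat-free — out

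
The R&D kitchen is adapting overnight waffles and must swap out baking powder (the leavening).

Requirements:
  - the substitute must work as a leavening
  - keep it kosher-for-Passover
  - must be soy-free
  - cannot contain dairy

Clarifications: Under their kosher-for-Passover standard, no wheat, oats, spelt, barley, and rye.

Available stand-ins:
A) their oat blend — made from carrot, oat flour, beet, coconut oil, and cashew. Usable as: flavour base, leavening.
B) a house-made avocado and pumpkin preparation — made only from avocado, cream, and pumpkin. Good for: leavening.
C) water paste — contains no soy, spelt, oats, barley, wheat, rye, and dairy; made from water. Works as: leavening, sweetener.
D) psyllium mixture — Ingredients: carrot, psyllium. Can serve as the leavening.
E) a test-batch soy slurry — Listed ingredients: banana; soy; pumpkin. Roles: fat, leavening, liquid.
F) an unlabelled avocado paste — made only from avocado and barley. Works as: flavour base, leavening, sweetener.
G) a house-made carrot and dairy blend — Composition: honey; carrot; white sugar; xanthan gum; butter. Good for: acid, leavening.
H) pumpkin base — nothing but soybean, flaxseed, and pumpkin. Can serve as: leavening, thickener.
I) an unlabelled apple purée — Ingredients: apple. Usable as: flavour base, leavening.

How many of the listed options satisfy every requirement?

A: has oat flour, so not kosher-for-Passover — no
B: has cream, so not dairy-free — reject
C: no dairy, kosher-for-Passover — OK
D: kosher-for-Passover, no soy — valid
E: has soy, so not soy-free — reject
F: has barley, so not kosher-for-Passover — out
G: has butter, so not dairy-free — reject
H: has soybean, so not soy-free — no
I: all constraints satisfied — valid

3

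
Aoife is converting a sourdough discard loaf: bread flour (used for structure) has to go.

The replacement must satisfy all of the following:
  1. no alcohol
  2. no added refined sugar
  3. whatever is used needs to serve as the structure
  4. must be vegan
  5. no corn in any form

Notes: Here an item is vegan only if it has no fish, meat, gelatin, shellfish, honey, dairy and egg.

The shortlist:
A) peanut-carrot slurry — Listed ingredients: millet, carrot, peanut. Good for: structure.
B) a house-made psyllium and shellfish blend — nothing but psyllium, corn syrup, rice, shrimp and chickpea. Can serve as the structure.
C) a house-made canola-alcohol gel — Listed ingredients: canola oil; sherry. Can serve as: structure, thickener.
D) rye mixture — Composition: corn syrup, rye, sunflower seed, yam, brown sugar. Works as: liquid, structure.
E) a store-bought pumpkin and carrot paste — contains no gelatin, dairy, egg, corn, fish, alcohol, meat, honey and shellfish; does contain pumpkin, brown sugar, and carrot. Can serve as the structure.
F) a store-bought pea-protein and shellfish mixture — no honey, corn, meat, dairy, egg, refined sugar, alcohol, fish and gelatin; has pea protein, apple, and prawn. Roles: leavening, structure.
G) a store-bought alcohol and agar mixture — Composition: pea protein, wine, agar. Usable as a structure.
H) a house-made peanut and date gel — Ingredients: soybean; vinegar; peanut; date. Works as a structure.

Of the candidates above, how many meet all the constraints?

A: only peanut, carrot and millet; none excluded — valid
B: has shrimp, so not vegan; has corn syrup, so not corn-free — no
C: has sherry, so not alcohol-free — out
D: has corn syrup, so not corn-free; has brown sugar, so not no-added-sugar — reject
E: has brown sugar, so not no-added-sugar — reject
F: has prawn, so not vegan — out
G: has wine, so not alcohol-free — no
H: no corn, no alcohol — keep

2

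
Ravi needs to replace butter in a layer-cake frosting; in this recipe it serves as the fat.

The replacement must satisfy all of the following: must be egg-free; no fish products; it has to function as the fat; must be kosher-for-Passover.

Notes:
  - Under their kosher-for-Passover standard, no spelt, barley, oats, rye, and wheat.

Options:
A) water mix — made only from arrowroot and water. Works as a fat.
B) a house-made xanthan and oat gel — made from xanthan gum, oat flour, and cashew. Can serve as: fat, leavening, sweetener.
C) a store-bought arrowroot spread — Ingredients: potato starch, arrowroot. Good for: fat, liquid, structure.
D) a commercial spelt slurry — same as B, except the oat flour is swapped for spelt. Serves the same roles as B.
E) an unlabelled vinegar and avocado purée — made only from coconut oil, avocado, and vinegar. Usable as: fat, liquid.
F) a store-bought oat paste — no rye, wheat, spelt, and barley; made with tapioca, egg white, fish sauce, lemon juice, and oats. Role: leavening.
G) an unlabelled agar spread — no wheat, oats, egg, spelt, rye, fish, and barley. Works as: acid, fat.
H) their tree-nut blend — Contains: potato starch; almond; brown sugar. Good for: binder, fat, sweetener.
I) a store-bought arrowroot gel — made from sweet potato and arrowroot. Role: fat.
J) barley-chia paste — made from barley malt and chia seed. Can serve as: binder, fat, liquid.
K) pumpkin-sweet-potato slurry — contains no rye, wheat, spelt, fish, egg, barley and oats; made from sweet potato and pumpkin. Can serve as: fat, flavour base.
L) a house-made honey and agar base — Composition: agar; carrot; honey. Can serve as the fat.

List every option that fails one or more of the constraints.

A: works as a fat, no fish, kosher-for-Passover — keep
B: has oat flour, so not kosher-for-Passover — no
C: only arrowroot and potato starch; none excluded — valid
D: has spelt, so not kosher-for-Passover — no
E: only coconut oil, vinegar, and avocado; none excluded — OK
F: not usable as a fat; has oats, so not kosher-for-Passover (and 2 more) — no
G: works as a fat, no egg, kosher-for-Passover — valid
H: nothing on the exclusion list — valid
I: only arrowroot and sweet potato; none excluded — valid
J: has barley malt, so not kosher-for-Passover — no
K: works as a fat, no fish, kosher-for-Passover — keep
L: no egg, kosher-for-Passover — valid

B, D, F, J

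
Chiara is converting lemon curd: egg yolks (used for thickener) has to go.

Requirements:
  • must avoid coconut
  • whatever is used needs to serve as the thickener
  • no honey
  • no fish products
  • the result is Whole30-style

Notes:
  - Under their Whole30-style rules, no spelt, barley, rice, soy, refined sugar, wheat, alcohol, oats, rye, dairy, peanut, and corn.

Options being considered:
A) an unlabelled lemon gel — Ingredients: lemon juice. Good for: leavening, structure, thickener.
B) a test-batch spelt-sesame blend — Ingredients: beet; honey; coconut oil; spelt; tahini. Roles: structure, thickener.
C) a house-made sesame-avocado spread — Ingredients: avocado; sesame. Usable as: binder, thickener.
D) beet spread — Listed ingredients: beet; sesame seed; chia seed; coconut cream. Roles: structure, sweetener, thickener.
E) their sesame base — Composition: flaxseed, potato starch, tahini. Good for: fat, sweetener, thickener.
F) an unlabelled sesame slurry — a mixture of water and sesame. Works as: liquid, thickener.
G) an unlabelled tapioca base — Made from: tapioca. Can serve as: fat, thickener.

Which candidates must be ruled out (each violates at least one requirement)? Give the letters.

A: only lemon juice; none excluded — OK
B: has spelt, so not Whole30-style; has coconut oil, so not coconut-free (and 1 more) — out
C: no honey, Whole30-style — keep
D: has coconut cream, so not coconut-free — out
E: no fish, Whole30-style — OK
F: only sesame and water; none excluded — OK
G: only tapioca; none excluded — OK

B, D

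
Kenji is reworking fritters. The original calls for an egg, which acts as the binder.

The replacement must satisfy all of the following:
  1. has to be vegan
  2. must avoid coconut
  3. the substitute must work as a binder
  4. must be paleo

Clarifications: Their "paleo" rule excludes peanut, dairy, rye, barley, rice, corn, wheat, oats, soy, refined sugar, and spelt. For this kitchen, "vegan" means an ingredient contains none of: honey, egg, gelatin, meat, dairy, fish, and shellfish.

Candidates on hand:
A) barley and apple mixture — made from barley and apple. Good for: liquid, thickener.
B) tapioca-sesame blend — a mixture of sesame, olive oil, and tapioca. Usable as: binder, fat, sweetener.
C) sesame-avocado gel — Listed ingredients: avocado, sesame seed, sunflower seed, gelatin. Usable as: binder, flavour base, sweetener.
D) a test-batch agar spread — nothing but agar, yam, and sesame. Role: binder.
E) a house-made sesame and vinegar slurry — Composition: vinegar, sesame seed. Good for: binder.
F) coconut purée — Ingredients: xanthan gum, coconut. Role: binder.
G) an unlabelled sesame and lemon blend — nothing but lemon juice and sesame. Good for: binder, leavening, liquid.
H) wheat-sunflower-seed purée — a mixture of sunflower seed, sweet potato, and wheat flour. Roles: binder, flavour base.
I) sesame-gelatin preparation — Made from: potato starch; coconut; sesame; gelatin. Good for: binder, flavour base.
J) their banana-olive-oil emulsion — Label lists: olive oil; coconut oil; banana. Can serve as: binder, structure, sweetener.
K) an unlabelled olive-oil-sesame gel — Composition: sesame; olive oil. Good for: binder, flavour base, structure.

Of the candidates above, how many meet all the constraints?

5

A: not usable as a binder; has barley, so not paleo — out
B: only sesame, olive oil, and tapioca; none excluded — OK
C: has gelatin, so not vegan — out
D: vegan, no coconut — valid
E: all constraints satisfied — valid
F: has coconut, so not coconut-free — no
G: every rule checks out — keep
H: has wheat flour, so not paleo — reject
I: has gelatin, so not vegan; has coconut, so not coconut-free — reject
J: has coconut oil, so not coconut-free — no
K: all constraints satisfied — keep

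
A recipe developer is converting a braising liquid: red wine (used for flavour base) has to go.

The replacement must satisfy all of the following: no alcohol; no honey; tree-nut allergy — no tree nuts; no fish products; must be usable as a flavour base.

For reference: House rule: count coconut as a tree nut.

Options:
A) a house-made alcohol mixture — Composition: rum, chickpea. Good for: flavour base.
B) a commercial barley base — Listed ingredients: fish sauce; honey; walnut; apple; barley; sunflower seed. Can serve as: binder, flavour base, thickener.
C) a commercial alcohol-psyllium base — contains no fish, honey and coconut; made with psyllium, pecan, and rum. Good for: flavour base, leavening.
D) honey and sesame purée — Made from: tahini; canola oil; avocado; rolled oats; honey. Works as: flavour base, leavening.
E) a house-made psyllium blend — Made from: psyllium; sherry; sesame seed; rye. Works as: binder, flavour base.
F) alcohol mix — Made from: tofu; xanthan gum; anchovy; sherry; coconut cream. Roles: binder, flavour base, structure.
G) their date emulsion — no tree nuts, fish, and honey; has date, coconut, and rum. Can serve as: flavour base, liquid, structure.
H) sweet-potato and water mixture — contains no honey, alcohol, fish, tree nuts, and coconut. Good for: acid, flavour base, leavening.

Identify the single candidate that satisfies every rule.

H

A: has rum, so not alcohol-free — reject
B: has fish sauce, so not fish-free; has walnut, so not tree-nut-free (and 1 more) — out
C: has rum, so not alcohol-free; has pecan, so not tree-nut-free — no
D: has honey, so not honey-free — no
E: has sherry, so not alcohol-free — reject
F: has sherry, so not alcohol-free; has anchovy, so not fish-free (and 1 more) — reject
G: has rum, so not alcohol-free; has coconut, so not tree-nut-free — out
H: no alcohol, no fish — keep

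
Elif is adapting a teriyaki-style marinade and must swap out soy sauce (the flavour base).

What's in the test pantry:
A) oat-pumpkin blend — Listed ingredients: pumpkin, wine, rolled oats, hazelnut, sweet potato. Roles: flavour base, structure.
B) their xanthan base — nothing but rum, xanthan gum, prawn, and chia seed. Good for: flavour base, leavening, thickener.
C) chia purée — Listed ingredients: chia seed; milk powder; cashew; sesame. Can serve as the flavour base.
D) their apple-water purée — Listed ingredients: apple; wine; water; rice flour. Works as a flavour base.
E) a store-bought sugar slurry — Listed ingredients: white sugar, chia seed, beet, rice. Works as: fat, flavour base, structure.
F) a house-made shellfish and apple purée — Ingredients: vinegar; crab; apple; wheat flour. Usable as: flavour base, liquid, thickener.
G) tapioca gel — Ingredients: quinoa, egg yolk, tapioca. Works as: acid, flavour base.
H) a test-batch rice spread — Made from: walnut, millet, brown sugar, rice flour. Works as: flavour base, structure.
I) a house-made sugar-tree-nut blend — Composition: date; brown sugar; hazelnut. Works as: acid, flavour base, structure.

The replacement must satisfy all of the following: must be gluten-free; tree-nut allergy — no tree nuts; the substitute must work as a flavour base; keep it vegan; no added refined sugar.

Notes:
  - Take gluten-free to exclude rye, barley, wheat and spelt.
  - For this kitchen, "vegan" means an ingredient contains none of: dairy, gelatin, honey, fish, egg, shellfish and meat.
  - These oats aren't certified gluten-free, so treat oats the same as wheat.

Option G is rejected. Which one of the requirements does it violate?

vegan

usable as a flavour base: satisfied
gluten-free: satisfied
vegan: has egg yolk — fails
tree-nut-free: satisfied
no-added-sugar: satisfied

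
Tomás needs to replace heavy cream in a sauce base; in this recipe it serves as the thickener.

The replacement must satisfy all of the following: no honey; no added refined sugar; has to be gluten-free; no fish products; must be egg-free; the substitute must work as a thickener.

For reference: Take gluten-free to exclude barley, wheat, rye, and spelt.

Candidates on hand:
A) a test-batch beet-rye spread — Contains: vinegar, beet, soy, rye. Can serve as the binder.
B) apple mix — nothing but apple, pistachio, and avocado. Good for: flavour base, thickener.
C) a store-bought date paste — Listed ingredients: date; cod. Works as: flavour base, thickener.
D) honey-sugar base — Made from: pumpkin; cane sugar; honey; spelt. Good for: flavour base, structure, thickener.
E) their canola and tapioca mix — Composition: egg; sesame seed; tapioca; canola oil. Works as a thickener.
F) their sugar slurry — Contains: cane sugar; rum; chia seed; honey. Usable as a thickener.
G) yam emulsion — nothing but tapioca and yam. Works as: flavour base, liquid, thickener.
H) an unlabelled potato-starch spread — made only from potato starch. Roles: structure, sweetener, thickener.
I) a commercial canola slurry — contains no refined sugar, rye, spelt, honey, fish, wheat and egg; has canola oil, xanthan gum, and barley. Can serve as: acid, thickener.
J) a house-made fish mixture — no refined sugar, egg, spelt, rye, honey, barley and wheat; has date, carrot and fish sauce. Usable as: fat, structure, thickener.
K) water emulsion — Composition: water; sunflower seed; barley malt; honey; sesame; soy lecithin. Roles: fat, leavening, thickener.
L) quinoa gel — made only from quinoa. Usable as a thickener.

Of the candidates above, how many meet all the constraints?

A: not usable as a thickener; has rye, so not gluten-free — reject
B: every rule checks out — valid
C: has cod, so not fish-free — no
D: has spelt, so not gluten-free; has honey, so not honey-free (and 1 more) — reject
E: has egg, so not egg-free — reject
F: has honey, so not honey-free; has cane sugar, so not no-added-sugar — no
G: only yam and tapioca; none excluded — keep
H: nothing on the exclusion list — keep
I: has barley, so not gluten-free — reject
J: has fish sauce, so not fish-free — out
K: has barley malt, so not gluten-free; has honey, so not honey-free — reject
L: every rule checks out — keep

4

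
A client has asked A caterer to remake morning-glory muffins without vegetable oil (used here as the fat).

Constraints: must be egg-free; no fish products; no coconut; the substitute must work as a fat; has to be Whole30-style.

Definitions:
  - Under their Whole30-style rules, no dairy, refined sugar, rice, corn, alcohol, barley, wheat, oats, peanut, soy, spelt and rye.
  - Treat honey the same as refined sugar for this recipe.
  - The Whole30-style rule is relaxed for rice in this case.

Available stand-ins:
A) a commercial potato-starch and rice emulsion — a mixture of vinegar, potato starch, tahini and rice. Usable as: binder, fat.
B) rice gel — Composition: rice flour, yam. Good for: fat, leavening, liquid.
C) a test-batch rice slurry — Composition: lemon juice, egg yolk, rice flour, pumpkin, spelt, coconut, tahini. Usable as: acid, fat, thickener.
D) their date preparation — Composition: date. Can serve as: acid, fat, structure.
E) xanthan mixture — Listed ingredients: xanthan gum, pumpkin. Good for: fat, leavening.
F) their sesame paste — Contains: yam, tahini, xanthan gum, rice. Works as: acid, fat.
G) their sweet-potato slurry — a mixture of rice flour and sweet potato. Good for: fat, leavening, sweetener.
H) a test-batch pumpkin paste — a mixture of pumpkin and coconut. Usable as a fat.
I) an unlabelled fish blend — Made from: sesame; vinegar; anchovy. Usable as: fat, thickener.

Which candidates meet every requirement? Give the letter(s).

A, B, D, E, F, G

A: rice is permitted under the Whole30-style carve-out; nothing else excluded — OK
B: rice is permitted under the Whole30-style carve-out; nothing else excluded — keep
C: has spelt, so not Whole30-style; has coconut, so not coconut-free (and 1 more) — reject
D: only date; none excluded — valid
E: works as a fat, Whole30-style, no coconut — OK
F: rice is permitted under the Whole30-style carve-out; nothing else excluded — OK
G: rice is permitted under the Whole30-style carve-out; nothing else excluded — OK
H: has coconut, so not coconut-free — no
I: has anchovy, so not fish-free — out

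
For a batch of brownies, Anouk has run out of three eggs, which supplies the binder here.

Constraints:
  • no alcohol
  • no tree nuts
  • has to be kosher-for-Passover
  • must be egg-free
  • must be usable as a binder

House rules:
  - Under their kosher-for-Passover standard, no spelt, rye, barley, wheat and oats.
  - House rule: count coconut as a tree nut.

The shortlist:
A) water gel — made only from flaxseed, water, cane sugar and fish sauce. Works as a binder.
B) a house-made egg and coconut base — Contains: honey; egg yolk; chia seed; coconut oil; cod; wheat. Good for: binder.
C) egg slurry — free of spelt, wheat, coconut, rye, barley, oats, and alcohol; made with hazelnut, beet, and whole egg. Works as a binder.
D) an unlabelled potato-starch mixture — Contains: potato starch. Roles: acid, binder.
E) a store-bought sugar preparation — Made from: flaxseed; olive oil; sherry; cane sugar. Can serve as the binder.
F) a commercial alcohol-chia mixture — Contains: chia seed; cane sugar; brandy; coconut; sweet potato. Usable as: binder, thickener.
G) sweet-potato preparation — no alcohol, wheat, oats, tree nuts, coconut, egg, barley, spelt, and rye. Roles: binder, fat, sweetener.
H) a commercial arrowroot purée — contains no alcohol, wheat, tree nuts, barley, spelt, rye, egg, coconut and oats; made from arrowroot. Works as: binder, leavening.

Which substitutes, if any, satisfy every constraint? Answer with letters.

A, D, G, H

A: fish sauce and cane sugar etc. — none of it excluded — valid
B: has wheat, so not kosher-for-Passover; has egg yolk, so not egg-free (and 1 more) — out
C: has whole egg, so not egg-free; has hazelnut, so not tree-nut-free — out
D: only potato starch; none excluded — valid
E: has sherry, so not alcohol-free — out
F: has brandy, so not alcohol-free; has coconut, so not tree-nut-free — no
G: tree-nut-free, no egg — keep
H: works as a binder, no egg, no alcohol — valid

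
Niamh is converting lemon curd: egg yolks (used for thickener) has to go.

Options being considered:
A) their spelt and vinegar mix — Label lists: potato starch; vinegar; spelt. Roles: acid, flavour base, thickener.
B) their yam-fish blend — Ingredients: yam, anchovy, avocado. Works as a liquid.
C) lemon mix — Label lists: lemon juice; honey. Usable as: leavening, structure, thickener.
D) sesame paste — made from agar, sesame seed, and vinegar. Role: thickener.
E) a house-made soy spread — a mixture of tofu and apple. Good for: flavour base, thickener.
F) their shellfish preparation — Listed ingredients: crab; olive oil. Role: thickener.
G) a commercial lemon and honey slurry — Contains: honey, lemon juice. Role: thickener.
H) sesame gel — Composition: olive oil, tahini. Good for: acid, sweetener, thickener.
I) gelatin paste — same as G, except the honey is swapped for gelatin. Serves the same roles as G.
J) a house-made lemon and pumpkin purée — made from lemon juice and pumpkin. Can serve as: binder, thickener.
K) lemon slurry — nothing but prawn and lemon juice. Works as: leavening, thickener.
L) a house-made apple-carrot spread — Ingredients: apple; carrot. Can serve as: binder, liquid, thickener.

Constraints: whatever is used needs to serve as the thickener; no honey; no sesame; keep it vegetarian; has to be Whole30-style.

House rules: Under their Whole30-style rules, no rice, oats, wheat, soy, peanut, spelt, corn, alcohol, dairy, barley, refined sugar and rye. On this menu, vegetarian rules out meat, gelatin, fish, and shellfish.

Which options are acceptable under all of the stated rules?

A: has spelt, so not Whole30-style — reject
B: not usable as a thickener; has anchovy, so not vegetarian — reject
C: has honey, so not honey-free — out
D: has sesame seed, so not sesame-free — out
E: has tofu, so not Whole30-style — out
F: has crab, so not vegetarian — out
G: has honey, so not honey-free — out
H: has tahini, so not sesame-free — reject
I: has gelatin, so not vegetarian — no
J: works as a thickener, Whole30-style, vegetarian — keep
K: has prawn, so not vegetarian — out
L: no honey, Whole30-style — valid

J, L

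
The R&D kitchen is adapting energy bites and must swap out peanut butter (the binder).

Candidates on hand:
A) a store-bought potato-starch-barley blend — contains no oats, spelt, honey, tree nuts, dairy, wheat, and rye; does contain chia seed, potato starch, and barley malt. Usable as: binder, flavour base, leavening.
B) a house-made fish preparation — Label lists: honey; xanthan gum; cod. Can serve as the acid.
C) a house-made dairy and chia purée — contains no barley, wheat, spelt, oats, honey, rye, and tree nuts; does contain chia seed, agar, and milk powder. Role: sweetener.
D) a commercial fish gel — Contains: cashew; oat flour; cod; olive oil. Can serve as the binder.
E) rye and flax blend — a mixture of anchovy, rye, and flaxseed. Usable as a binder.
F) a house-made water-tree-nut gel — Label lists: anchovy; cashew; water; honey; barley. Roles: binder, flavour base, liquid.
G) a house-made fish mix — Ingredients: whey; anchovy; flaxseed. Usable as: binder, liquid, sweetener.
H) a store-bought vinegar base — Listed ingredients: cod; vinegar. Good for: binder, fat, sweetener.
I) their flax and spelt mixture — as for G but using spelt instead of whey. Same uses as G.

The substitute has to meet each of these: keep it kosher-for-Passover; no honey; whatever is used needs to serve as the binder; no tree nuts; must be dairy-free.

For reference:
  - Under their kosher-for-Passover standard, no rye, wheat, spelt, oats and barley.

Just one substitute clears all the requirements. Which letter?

H

A: has barley malt, so not kosher-for-Passover — no
B: not usable as a binder; has honey, so not honey-free — no
C: not usable as a binder; has milk powder, so not dairy-free — reject
D: has oat flour, so not kosher-for-Passover; has cashew, so not tree-nut-free — no
E: has rye, so not kosher-for-Passover — reject
F: has barley, so not kosher-for-Passover; has honey, so not honey-free (and 1 more) — no
G: has whey, so not dairy-free — reject
H: only cod and vinegar; none excluded — OK
I: has spelt, so not kosher-for-Passover — reject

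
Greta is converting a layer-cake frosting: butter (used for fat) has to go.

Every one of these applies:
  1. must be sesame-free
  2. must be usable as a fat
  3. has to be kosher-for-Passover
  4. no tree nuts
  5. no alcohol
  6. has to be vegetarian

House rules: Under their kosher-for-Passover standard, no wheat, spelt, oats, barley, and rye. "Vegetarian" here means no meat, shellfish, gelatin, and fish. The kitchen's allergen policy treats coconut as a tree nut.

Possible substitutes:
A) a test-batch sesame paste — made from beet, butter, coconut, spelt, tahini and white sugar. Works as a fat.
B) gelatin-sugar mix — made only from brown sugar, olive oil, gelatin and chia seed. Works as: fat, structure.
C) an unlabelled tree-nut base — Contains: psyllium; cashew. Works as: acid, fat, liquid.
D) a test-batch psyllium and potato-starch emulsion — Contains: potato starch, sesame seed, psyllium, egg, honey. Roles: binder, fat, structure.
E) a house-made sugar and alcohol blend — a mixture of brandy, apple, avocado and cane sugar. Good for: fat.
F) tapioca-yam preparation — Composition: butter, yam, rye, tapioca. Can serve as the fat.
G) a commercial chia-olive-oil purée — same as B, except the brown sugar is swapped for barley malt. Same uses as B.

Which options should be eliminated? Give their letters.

A, B, C, D, E, F, G

A: has spelt, so not kosher-for-Passover; has coconut, so not tree-nut-free (and 1 more) — out
B: has gelatin, so not vegetarian — out
C: has cashew, so not tree-nut-free — no
D: has sesame seed, so not sesame-free — no
E: has brandy, so not alcohol-free — no
F: has rye, so not kosher-for-Passover — no
G: has barley malt, so not kosher-for-Passover; has gelatin, so not vegetarian — no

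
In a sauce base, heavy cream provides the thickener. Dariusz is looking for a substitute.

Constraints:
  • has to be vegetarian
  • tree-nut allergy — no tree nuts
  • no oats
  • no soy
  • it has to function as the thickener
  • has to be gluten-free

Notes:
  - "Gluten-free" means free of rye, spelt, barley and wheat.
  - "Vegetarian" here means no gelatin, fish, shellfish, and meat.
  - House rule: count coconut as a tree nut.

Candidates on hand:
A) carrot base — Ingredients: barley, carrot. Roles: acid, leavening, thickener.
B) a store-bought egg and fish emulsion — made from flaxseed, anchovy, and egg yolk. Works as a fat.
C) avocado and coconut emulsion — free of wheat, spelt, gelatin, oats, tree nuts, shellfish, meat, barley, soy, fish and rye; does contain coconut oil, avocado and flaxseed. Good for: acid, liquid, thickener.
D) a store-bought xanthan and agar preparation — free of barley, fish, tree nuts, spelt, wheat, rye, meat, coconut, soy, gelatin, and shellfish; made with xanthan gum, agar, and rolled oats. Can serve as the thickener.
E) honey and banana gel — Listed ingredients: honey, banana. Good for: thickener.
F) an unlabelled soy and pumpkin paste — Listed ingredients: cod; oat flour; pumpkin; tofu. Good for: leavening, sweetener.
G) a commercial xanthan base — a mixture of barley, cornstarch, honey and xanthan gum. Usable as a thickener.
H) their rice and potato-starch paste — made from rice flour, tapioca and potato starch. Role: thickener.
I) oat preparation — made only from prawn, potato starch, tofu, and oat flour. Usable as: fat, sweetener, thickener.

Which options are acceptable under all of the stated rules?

E, H

A: has barley, so not gluten-free — out
B: not usable as a thickener; has anchovy, so not vegetarian — reject
C: has coconut oil, so not tree-nut-free — out
D: has rolled oats, so not oat-free — out
E: tree-nut-free, gluten-free — keep
F: not usable as a thickener; has cod, so not vegetarian (and 2 more) — out
G: has barley, so not gluten-free — no
H: works as a thickener, tree-nut-free, no soy — OK
I: has prawn, so not vegetarian; has oat flour, so not oat-free (and 1 more) — reject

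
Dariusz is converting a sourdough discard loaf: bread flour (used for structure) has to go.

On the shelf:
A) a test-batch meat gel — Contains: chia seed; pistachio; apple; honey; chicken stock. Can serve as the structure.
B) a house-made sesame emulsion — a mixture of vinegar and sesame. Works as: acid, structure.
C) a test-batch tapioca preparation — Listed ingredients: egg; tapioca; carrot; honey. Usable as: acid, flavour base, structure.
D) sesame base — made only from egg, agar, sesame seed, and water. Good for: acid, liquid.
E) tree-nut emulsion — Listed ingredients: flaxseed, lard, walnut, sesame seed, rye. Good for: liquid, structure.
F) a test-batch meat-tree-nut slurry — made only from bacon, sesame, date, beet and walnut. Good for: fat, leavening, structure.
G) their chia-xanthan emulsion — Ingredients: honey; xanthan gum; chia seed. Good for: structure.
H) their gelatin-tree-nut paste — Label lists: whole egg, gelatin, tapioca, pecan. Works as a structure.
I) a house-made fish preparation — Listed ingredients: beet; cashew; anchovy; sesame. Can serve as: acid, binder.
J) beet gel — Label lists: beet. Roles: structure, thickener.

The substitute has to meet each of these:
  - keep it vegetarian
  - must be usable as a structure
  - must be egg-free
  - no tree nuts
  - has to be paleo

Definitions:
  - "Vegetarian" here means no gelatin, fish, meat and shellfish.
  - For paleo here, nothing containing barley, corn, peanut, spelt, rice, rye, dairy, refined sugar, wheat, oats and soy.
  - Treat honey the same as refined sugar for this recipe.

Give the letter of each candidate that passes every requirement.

B, J

A: has chicken stock, so not vegetarian; has honey, so not paleo (and 1 more) — reject
B: all constraints satisfied — OK
C: has honey, so not paleo; has egg, so not egg-free — reject
D: not usable as a structure; has egg, so not egg-free — no
E: has lard, so not vegetarian; has rye, so not paleo (and 1 more) — no
F: has bacon, so not vegetarian; has walnut, so not tree-nut-free — out
G: has honey, so not paleo — out
H: has gelatin, so not vegetarian; has whole egg, so not egg-free (and 1 more) — reject
I: not usable as a structure; has anchovy, so not vegetarian (and 1 more) — reject
J: works as a structure, paleo, vegetarian — valid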